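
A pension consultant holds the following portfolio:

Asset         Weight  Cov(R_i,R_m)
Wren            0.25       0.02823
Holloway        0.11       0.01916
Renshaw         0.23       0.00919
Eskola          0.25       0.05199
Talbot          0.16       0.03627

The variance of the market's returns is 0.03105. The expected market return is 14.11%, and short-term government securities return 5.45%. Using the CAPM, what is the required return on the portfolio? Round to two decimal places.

13.84%

β_Wren = 0.02823 / 0.03105 = 0.9092
β_Holloway = 0.01916 / 0.03105 = 0.6171
β_Renshaw = 0.00919 / 0.03105 = 0.2960
β_Eskola = 0.05199 / 0.03105 = 1.6744
β_Talbot = 0.03627 / 0.03105 = 1.1681
β_P = Σ w_i β_i = 0.25×0.9092 + 0.11×0.6171 + 0.23×0.2960 + 0.25×1.6744 + 0.16×1.1681 = 0.9688
MRP = 14.11% − 5.45% = 8.66%
E(R_P) = R_f + β_P × MRP = 5.45% + 0.9688 × 8.66% = 13.84%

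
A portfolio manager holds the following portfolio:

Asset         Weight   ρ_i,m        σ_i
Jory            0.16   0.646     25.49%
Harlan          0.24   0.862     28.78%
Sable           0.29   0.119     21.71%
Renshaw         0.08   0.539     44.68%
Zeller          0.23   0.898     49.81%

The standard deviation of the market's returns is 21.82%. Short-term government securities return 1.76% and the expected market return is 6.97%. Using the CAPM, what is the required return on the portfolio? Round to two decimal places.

6.91%

β_Jory = 0.646 × 25.49% / 21.82% = 0.7547
β_Harlan = 0.862 × 28.78% / 21.82% = 1.1370
β_Sable = 0.119 × 21.71% / 21.82% = 0.1184
β_Renshaw = 0.539 × 44.68% / 21.82% = 1.1037
β_Zeller = 0.898 × 49.81% / 21.82% = 2.0499
β_P = Σ w_i β_i = 0.16×0.7547 + 0.24×1.1370 + 0.29×0.1184 + 0.08×1.1037 + 0.23×2.0499 = 0.9877
MRP = 6.97% − 1.76% = 5.21%
E(R_P) = R_f + β_P × MRP = 1.76% + 0.9877 × 5.21% = 6.91%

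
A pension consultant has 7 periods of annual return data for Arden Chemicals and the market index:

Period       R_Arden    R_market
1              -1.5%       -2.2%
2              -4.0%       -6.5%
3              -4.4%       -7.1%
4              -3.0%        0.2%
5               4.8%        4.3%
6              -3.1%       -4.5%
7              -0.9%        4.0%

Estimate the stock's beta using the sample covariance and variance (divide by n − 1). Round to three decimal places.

Mean R_i = (-1.5 − 4.0 − 4.4 − 3.0 + 4.8 − 3.1 − 0.9) / 7 = -1.7286%
Mean R_m = (-2.2 − 6.5 − 7.1 + 0.2 + 4.3 − 4.5 + 4.0) / 7 = -1.6857%
Σ(R_i − R̄_i)(R_m − R̄_m) = 70.5329  ⇒  Cov = 70.5329 / 6 = 11.7555
Σ(R_m − R̄_m)² = 132.3886  ⇒  Var(R_m) = 132.3886 / 6 = 22.0648
β = Cov / Var(R_m) = 11.7555 / 22.0648 = 0.5328

0.533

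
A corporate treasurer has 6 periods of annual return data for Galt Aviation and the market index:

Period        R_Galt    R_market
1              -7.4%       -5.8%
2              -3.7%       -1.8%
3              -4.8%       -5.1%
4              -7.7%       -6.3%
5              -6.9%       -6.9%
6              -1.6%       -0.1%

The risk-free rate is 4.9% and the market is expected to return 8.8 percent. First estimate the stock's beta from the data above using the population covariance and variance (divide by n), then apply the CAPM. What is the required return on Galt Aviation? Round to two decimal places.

Mean R_i = (-7.4 − 3.7 − 4.8 − 7.7 − 6.9 − 1.6) / 6 = -5.3500%
Mean R_m = (-5.8 − 1.8 − 5.1 − 6.3 − 6.9 − 0.1) / 6 = -4.3333%
Σ(R_i − R̄_i)(R_m − R̄_m) = 31.2400  ⇒  Cov = 31.2400 / 6 = 5.2067
Σ(R_m − R̄_m)² = 37.5333  ⇒  Var(R_m) = 37.5333 / 6 = 6.2556
β = Cov / Var(R_m) = 5.2067 / 6.2556 = 0.8323
MRP = 8.8% − 4.9% = 3.90%
E(R) = R_f + β × MRP = 4.9% + 0.8323 × 3.9% = 8.15%

8.15%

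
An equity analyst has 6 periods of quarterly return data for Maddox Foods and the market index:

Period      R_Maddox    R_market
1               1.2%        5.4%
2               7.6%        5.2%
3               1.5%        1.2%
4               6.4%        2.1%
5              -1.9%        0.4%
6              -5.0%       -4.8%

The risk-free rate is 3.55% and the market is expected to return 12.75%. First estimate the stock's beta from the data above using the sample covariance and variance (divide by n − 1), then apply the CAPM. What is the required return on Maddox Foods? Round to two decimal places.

12.59%

Mean R_i = (1.2 + 7.6 + 1.5 + 6.4 − 1.9 − 5.0) / 6 = 1.6333%
Mean R_m = (5.4 + 5.2 + 1.2 + 2.1 + 0.4 − 4.8) / 6 = 1.5833%
Σ(R_i − R̄_i)(R_m − R̄_m) = 68.9633  ⇒  Cov = 68.9633 / 5 = 13.7927
Σ(R_m − R̄_m)² = 70.2083  ⇒  Var(R_m) = 70.2083 / 5 = 14.0417
β = Cov / Var(R_m) = 13.7927 / 14.0417 = 0.9823
MRP = 12.75% − 3.55% = 9.20%
E(R) = R_f + β × MRP = 3.55% + 0.9823 × 9.20% = 12.59%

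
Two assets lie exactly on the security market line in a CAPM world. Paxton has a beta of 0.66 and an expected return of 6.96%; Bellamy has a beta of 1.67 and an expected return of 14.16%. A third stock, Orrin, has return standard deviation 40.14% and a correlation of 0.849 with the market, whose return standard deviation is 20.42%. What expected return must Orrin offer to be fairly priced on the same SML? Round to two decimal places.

MRP = (14.16% − 6.96%) / (1.67 − 0.66) = 7.1287%
R_f = 6.96% − 0.66 × 7.1287% = 2.2551%
β_Orrin = ρ·σ_i/σ_m = 0.849 × 40.14 / 20.42 = 1.6689
E(R_Orrin) = R_f + β × MRP = 2.2551% + 1.6689 × 7.1287% = 14.15%

14.15%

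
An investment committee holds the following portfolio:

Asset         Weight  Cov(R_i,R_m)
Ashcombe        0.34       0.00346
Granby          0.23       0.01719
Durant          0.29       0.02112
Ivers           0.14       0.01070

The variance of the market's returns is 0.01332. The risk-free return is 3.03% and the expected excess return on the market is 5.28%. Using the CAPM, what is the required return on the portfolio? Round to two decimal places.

8.09%

β_Ashcombe = 0.00346 / 0.01332 = 0.2598
β_Granby = 0.01719 / 0.01332 = 1.2905
β_Durant = 0.02112 / 0.01332 = 1.5856
β_Ivers = 0.01070 / 0.01332 = 0.8033
β_P = Σ w_i β_i = 0.34×0.2598 + 0.23×1.2905 + 0.29×1.5856 + 0.14×0.8033 = 0.9574
E(R_P) = R_f + β_P × MRP = 3.03% + 0.9574 × 5.28% = 8.09%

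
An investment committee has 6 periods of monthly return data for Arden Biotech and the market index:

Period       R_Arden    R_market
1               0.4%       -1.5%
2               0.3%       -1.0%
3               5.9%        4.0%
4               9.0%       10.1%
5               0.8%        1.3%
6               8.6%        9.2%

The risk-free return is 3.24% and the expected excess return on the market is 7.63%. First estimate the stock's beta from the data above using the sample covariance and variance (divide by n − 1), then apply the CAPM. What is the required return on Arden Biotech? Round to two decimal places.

Mean R_i = (0.4 + 0.3 + 5.9 + 9.0 + 0.8 + 8.6) / 6 = 4.1667%
Mean R_m = (-1.5 − 1.0 + 4.0 + 10.1 + 1.3 + 9.2) / 6 = 3.6833%
Σ(R_i − R̄_i)(R_m − R̄_m) = 101.6767  ⇒  Cov = 101.6767 / 5 = 20.3353
Σ(R_m − R̄_m)² = 126.1883  ⇒  Var(R_m) = 126.1883 / 5 = 25.2377
β = Cov / Var(R_m) = 20.3353 / 25.2377 = 0.8058
E(R) = R_f + β × MRP = 3.24% + 0.8058 × 7.63% = 9.39%

9.39%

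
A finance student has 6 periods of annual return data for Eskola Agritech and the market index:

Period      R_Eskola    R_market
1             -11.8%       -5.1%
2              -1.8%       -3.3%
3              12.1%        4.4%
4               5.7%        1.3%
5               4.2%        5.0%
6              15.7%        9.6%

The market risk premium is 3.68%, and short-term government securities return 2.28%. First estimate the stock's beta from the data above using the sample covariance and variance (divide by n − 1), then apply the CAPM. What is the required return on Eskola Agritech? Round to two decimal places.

8.37%

Mean R_i = (-11.8 − 1.8 + 12.1 + 5.7 + 4.2 + 15.7) / 6 = 4.0167%
Mean R_m = (-5.1 − 3.3 + 4.4 + 1.3 + 5.0 + 9.6) / 6 = 1.9833%
Σ(R_i − R̄_i)(R_m − R̄_m) = 250.6917  ⇒  Cov = 250.6917 / 5 = 50.1383
Σ(R_m − R̄_m)² = 151.5083  ⇒  Var(R_m) = 151.5083 / 5 = 30.3017
β = Cov / Var(R_m) = 50.1383 / 30.3017 = 1.6546
E(R) = R_f + β × MRP = 2.28% + 1.6546 × 3.68% = 8.37%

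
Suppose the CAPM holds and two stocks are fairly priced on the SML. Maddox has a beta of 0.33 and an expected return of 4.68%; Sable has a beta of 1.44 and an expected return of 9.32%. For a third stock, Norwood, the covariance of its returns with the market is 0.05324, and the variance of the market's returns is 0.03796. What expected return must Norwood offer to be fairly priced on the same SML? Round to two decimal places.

9.16%

MRP = (9.32% − 4.68%) / (1.44 − 0.33) = 4.1802%
R_f = 4.68% − 0.33 × 4.1802% = 3.3005%
β_Norwood = Cov / Var(R_m) = 0.05324 / 0.03796 = 1.4025
E(R_Norwood) = R_f + β × MRP = 3.3005% + 1.4025 × 4.1802% = 9.16%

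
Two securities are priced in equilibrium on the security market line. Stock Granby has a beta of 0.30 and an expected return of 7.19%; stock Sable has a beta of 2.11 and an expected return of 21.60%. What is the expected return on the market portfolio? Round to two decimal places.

Both satisfy E(R) = R_f + β·MRP, so the slope of the SML is
MRP = (21.60% − 7.19%) / (2.11 − 0.30) = 14.41% / 1.81 = 7.9613%
R_f = E(R_Granby) − β_Granby·MRP = 7.19% − 0.30 × 7.9613% = 4.8016%
E(R_m) = R_f + MRP = 4.8016% + 7.9613% = 12.76%

12.76%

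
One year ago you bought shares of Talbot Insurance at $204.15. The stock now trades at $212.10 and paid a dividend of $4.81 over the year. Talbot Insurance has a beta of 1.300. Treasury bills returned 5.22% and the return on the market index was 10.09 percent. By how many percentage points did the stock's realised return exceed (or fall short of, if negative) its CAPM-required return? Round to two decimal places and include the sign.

Realised HPR = (P1 + D1 − P0) / P0 = (212.10 + 4.81 − 204.15) / 204.15 = 12.76 / 204.15 = 6.2503%
MRP = 10.09% − 5.22% = 4.87%
CAPM required = R_f + β·MRP = 5.22% + 1.300 × 4.87% = 11.55100%
α = realised − required = 6.2503% − 11.55100% = -5.30%

-5.30%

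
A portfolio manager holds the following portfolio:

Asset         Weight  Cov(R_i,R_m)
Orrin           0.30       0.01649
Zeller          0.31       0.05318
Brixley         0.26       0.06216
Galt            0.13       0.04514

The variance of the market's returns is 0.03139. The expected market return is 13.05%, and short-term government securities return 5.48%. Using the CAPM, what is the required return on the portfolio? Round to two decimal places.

15.96%

β_Orrin = 0.01649 / 0.03139 = 0.5253
β_Zeller = 0.05318 / 0.03139 = 1.6942
β_Brixley = 0.06216 / 0.03139 = 1.9802
β_Galt = 0.04514 / 0.03139 = 1.4380
β_P = Σ w_i β_i = 0.30×0.5253 + 0.31×1.6942 + 0.26×1.9802 + 0.13×1.4380 = 1.3846
MRP = 13.05% − 5.48% = 7.57%
E(R_P) = R_f + β_P × MRP = 5.48% + 1.3846 × 7.57% = 15.96%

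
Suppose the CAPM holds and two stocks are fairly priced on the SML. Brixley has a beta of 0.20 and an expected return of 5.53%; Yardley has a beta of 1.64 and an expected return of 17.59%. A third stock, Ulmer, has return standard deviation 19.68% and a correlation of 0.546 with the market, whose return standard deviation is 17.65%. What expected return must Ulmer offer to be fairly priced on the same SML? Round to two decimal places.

MRP = (17.59% − 5.53%) / (1.64 − 0.20) = 8.3750%
R_f = 5.53% − 0.20 × 8.3750% = 3.8550%
β_Ulmer = ρ·σ_i/σ_m = 0.546 × 19.68 / 17.65 = 0.6088
E(R_Ulmer) = R_f + β × MRP = 3.8550% + 0.6088 × 8.3750% = 8.95%

8.95%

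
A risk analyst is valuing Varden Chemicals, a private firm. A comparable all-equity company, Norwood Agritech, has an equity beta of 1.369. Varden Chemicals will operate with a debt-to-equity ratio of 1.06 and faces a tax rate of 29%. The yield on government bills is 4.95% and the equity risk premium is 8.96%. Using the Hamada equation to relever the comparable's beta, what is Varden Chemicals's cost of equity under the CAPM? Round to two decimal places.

β_L = β_U × [1 + (1 − t)(D/E)] = 1.369 × [1 + (1 − 0.29) × 1.06]
    = 1.369 × [1 + 0.71 × 1.06] = 1.369 × 1.7526 = 2.3993
E(R) = R_f + β_L × MRP = 4.95% + 2.3993 × 8.96% = 26.45%

26.45%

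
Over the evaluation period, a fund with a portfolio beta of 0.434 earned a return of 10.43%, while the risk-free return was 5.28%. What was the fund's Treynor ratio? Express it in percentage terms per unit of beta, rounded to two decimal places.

11.87%

Treynor = (R_P − R_f) / β_P = (10.43% − 5.28%) / 0.4340 = 5.15% / 0.4340 = 11.87%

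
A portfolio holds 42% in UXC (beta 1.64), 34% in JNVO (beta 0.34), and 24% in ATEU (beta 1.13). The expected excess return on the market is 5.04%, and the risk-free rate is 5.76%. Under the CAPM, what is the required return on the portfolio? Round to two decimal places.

11.18%

β_P = Σ w_i β_i = 0.42×1.64 + 0.34×0.34 + 0.24×1.13 = 1.0756
E(R_P) = R_f + β_P × MRP = 5.76% + 1.0756 × 5.04% = 11.18%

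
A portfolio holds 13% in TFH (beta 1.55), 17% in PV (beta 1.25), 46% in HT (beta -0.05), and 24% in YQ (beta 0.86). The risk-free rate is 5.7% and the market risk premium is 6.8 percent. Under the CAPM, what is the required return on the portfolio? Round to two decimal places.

β_P = Σ w_i β_i = 0.13×1.55 + 0.17×1.25 + 0.46×-0.05 + 0.24×0.86 = 0.5974
E(R_P) = R_f + β_P × MRP = 5.7% + 0.5974 × 6.8% = 9.76%

9.76%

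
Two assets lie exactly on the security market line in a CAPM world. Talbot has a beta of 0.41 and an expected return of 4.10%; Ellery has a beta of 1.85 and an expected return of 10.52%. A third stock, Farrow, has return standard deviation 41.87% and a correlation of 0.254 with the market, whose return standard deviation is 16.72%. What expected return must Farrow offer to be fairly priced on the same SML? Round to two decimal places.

MRP = (10.52% − 4.10%) / (1.85 − 0.41) = 4.4583%
R_f = 4.10% − 0.41 × 4.4583% = 2.2721%
β_Farrow = ρ·σ_i/σ_m = 0.254 × 41.87 / 16.72 = 0.6361
E(R_Farrow) = R_f + β × MRP = 2.2721% + 0.6361 × 4.4583% = 5.11%

5.11%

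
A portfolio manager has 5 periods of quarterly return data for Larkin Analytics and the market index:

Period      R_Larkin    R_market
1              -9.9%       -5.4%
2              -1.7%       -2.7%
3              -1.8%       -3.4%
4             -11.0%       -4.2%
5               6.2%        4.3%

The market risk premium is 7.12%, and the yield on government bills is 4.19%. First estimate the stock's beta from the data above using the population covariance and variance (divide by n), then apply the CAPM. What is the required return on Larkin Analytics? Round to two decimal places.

Mean R_i = (-9.9 − 1.7 − 1.8 − 11.0 + 6.2) / 5 = -3.6400%
Mean R_m = (-5.4 − 2.7 − 3.4 − 4.2 + 4.3) / 5 = -2.2800%
Σ(R_i − R̄_i)(R_m − R̄_m) = 95.5340  ⇒  Cov = 95.5340 / 5 = 19.1068
Σ(R_m − R̄_m)² = 58.1480  ⇒  Var(R_m) = 58.1480 / 5 = 11.6296
β = Cov / Var(R_m) = 19.1068 / 11.6296 = 1.6429
E(R) = R_f + β × MRP = 4.19% + 1.6429 × 7.12% = 15.89%

15.89%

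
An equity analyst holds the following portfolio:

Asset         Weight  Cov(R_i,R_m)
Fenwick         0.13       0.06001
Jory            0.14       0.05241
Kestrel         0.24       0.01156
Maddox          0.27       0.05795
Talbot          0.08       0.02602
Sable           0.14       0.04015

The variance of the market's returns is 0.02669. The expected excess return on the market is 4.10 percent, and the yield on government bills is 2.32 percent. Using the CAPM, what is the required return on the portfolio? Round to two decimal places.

8.66%

β_Fenwick = 0.06001 / 0.02669 = 2.2484
β_Jory = 0.05241 / 0.02669 = 1.9637
β_Kestrel = 0.01156 / 0.02669 = 0.4331
β_Maddox = 0.05795 / 0.02669 = 2.1712
β_Talbot = 0.02602 / 0.02669 = 0.9749
β_Sable = 0.04015 / 0.02669 = 1.5043
β_P = Σ w_i β_i = 0.13×2.2484 + 0.14×1.9637 + 0.24×0.4331 + 0.27×2.1712 + 0.08×0.9749 + 0.14×1.5043 = 1.5460
E(R_P) = R_f + β_P × MRP = 2.32% + 1.5460 × 4.10% = 8.66%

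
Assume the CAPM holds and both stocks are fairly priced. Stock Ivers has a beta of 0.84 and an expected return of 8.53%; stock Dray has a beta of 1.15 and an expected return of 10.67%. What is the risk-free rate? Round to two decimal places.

2.73%

Both satisfy E(R) = R_f + β·MRP, so the slope of the SML is
MRP = (10.67% − 8.53%) / (1.15 − 0.84) = 2.14% / 0.31 = 6.9032%
R_f = E(R_Ivers) − β_Ivers·MRP = 8.53% − 0.84 × 6.9032% = 2.7313%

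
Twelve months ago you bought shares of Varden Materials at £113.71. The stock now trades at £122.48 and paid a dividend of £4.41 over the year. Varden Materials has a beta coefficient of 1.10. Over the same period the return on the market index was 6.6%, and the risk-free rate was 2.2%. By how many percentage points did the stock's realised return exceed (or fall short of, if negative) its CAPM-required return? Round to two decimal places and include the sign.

+4.55%

Realised HPR = (P1 + D1 − P0) / P0 = (122.48 + 4.41 − 113.71) / 113.71 = 13.18 / 113.71 = 11.5909%
MRP = 6.6% − 2.2% = 4.40%
CAPM required = R_f + β·MRP = 2.2% + 1.10 × 4.4% = 7.0400%
α = realised − required = 11.5909% − 7.0400% = +4.55%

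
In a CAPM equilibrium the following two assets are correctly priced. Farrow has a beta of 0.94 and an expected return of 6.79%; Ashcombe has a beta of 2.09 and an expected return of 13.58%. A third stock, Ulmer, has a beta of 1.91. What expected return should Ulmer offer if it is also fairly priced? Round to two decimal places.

MRP (SML slope) = (13.58% − 6.79%) / (2.09 − 0.94) = 6.79% / 1.15 = 5.9043%
R_f (intercept) = 6.79% − 0.94 × 5.9043% = 1.2400%
E(R_Ulmer) = R_f + β × MRP = 1.2400% + 1.91 × 5.9043% = 12.52%

12.52%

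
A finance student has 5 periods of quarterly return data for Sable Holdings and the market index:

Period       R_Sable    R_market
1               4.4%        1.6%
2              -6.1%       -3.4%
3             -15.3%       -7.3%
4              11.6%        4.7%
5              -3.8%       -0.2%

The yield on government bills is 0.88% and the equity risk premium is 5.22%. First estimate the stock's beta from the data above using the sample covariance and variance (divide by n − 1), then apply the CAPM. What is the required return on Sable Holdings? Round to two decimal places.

12.28%

Mean R_i = (4.4 − 6.1 − 15.3 + 11.6 − 3.8) / 5 = -1.8400%
Mean R_m = (1.6 − 3.4 − 7.3 + 4.7 − 0.2) / 5 = -0.9200%
Σ(R_i − R̄_i)(R_m − R̄_m) = 186.2860  ⇒  Cov = 186.2860 / 4 = 46.5715
Σ(R_m − R̄_m)² = 85.3080  ⇒  Var(R_m) = 85.3080 / 4 = 21.3270
β = Cov / Var(R_m) = 46.5715 / 21.3270 = 2.1837
E(R) = R_f + β × MRP = 0.88% + 2.1837 × 5.22% = 12.28%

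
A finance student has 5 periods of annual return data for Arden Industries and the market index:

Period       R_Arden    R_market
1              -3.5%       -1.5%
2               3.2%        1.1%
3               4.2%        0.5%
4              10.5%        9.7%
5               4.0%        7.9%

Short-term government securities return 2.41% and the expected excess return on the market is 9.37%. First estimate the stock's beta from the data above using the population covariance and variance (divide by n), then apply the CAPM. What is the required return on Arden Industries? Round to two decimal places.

Mean R_i = (-3.5 + 3.2 + 4.2 + 10.5 + 4.0) / 5 = 3.6800%
Mean R_m = (-1.5 + 1.1 + 0.5 + 9.7 + 7.9) / 5 = 3.5400%
Σ(R_i − R̄_i)(R_m − R̄_m) = 79.1840  ⇒  Cov = 79.1840 / 5 = 15.8368
Σ(R_m − R̄_m)² = 97.5520  ⇒  Var(R_m) = 97.5520 / 5 = 19.5104
β = Cov / Var(R_m) = 15.8368 / 19.5104 = 0.8117
E(R) = R_f + β × MRP = 2.41% + 0.8117 × 9.37% = 10.02%

10.02%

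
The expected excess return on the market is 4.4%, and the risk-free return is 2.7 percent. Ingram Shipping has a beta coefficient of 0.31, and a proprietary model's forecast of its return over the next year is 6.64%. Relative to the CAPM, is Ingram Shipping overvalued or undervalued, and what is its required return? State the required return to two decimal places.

Required return = R_f + β·MRP = 2.7% + 0.31 × 4.4% = 4.06%
Forecast 6.64% > required 4.06% → the stock plots above the SML → undervalued.

Undervalued; required return 4.06%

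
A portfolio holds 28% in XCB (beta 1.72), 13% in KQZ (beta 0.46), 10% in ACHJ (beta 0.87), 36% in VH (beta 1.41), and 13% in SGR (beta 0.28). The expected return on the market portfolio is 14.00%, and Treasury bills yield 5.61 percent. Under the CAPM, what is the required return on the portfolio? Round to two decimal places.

β_P = Σ w_i β_i = 0.28×1.72 + 0.13×0.46 + 0.10×0.87 + 0.36×1.41 + 0.13×0.28 = 1.1724
MRP = 14.00% − 5.61% = 8.39%
E(R_P) = R_f + β_P × MRP = 5.61% + 1.1724 × 8.39% = 15.45%

15.45%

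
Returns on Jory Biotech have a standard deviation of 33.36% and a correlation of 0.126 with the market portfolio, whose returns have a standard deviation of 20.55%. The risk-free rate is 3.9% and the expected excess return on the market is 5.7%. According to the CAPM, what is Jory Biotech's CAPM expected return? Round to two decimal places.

5.07%

β = ρ × σ_i / σ_m = 0.126 × 33.36% / 20.55% = 0.2045
E(R) = 3.9% + 0.2045 × 5.7% = 5.07%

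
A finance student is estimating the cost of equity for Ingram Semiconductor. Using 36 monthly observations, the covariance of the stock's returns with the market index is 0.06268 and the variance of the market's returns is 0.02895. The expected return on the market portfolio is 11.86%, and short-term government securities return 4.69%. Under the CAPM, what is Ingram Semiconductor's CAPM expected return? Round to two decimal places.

20.21%

β = Cov(R_i, R_m) / Var(R_m) = 0.06268 / 0.02895 = 2.1651
MRP = 11.86% − 4.69% = 7.17%
E(R) = R_f + β × MRP = 4.69% + 2.1651 × 7.17% = 20.21%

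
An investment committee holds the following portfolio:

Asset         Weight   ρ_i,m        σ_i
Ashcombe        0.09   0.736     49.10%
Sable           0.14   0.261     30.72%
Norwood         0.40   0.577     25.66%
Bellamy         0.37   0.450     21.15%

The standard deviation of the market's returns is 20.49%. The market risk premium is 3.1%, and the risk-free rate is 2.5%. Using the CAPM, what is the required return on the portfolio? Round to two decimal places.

β_Ashcombe = 0.736 × 49.10% / 20.49% = 1.7637
β_Sable = 0.261 × 30.72% / 20.49% = 0.3913
β_Norwood = 0.577 × 25.66% / 20.49% = 0.7226
β_Bellamy = 0.450 × 21.15% / 20.49% = 0.4645
β_P = Σ w_i β_i = 0.09×1.7637 + 0.14×0.3913 + 0.40×0.7226 + 0.37×0.4645 = 0.6744
E(R_P) = R_f + β_P × MRP = 2.5% + 0.6744 × 3.1% = 4.59%

4.59%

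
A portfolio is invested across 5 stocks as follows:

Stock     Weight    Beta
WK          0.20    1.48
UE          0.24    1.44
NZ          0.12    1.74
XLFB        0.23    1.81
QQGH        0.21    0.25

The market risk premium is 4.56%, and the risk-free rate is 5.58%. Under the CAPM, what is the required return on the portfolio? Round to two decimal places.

β_P = Σ w_i β_i = 0.20×1.48 + 0.24×1.44 + 0.12×1.74 + 0.23×1.81 + 0.21×0.25 = 1.3192
E(R_P) = R_f + β_P × MRP = 5.58% + 1.3192 × 4.56% = 11.60%

11.60%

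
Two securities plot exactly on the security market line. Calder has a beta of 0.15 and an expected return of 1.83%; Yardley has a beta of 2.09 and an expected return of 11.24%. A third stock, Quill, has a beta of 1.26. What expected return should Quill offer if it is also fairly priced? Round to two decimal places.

7.21%

MRP (SML slope) = (11.24% − 1.83%) / (2.09 − 0.15) = 9.41% / 1.94 = 4.8505%
R_f (intercept) = 1.83% − 0.15 × 4.8505% = 1.1024%
E(R_Quill) = R_f + β × MRP = 1.1024% + 1.26 × 4.8505% = 7.21%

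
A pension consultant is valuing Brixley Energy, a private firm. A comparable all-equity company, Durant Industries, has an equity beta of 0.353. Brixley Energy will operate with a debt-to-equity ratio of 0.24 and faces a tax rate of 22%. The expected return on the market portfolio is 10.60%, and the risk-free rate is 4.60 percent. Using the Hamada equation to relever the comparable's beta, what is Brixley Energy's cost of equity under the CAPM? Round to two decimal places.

7.11%

β_L = β_U × [1 + (1 − t)(D/E)] = 0.353 × [1 + (1 − 0.22) × 0.24]
    = 0.353 × [1 + 0.78 × 0.24] = 0.353 × 1.1872 = 0.4191
MRP = 10.60% − 4.60% = 6.00%
E(R) = R_f + β_L × MRP = 4.60% + 0.4191 × 6.00% = 7.11%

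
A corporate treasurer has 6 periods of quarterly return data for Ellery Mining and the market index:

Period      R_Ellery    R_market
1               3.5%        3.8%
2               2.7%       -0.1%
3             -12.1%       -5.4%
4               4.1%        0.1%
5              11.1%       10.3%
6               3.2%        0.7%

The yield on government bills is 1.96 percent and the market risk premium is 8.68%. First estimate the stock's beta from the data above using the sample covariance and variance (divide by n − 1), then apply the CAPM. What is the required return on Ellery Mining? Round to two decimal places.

Mean R_i = (3.5 + 2.7 − 12.1 + 4.1 + 11.1 + 3.2) / 6 = 2.0833%
Mean R_m = (3.8 − 0.1 − 5.4 + 0.1 + 10.3 + 0.7) / 6 = 1.5667%
Σ(R_i − R̄_i)(R_m − R̄_m) = 175.7667  ⇒  Cov = 175.7667 / 5 = 35.1533
Σ(R_m − R̄_m)² = 135.4733  ⇒  Var(R_m) = 135.4733 / 5 = 27.0947
β = Cov / Var(R_m) = 35.1533 / 27.0947 = 1.2974
E(R) = R_f + β × MRP = 1.96% + 1.2974 × 8.68% = 13.22%

13.22%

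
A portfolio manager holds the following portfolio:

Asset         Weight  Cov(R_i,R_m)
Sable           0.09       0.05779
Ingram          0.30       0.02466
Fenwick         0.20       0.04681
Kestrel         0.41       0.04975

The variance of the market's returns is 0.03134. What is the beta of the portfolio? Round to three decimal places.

1.352

β_Sable = 0.05779 / 0.03134 = 1.8440
β_Ingram = 0.02466 / 0.03134 = 0.7869
β_Fenwick = 0.04681 / 0.03134 = 1.4936
β_Kestrel = 0.04975 / 0.03134 = 1.5874
β_P = Σ w_i β_i = 0.09×1.8440 + 0.30×0.7869 + 0.20×1.4936 + 0.41×1.5874 = 1.3516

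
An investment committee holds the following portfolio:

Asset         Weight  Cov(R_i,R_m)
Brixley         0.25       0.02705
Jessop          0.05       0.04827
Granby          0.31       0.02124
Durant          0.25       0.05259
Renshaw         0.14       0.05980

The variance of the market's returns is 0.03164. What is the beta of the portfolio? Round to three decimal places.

1.178

β_Brixley = 0.02705 / 0.03164 = 0.8549
β_Jessop = 0.04827 / 0.03164 = 1.5256
β_Granby = 0.02124 / 0.03164 = 0.6713
β_Durant = 0.05259 / 0.03164 = 1.6621
β_Renshaw = 0.05980 / 0.03164 = 1.8900
β_P = Σ w_i β_i = 0.25×0.8549 + 0.05×1.5256 + 0.31×0.6713 + 0.25×1.6621 + 0.14×1.8900 = 1.1782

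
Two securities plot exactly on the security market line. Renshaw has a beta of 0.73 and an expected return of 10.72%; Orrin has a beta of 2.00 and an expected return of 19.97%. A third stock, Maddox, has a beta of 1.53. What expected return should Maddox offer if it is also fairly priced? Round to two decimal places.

MRP (SML slope) = (19.97% − 10.72%) / (2.00 − 0.73) = 9.25% / 1.27 = 7.2835%
R_f (intercept) = 10.72% − 0.73 × 7.2835% = 5.4030%
E(R_Maddox) = R_f + β × MRP = 5.4030% + 1.53 × 7.2835% = 16.55%

16.55%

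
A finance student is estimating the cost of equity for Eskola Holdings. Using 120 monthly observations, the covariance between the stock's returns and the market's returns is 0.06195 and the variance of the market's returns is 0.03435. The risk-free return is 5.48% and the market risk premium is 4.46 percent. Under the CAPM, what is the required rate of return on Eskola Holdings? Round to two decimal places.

β = Cov(R_i, R_m) / Var(R_m) = 0.06195 / 0.03435 = 1.8035
E(R) = R_f + β × MRP = 5.48% + 1.8035 × 4.46% = 13.52%

13.52%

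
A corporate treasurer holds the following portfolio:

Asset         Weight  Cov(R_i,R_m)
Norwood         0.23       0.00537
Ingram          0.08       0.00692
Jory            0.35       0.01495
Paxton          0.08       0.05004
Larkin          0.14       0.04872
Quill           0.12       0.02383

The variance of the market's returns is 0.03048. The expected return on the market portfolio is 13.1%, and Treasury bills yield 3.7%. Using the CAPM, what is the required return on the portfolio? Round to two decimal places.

β_Norwood = 0.00537 / 0.03048 = 0.1762
β_Ingram = 0.00692 / 0.03048 = 0.2270
β_Jory = 0.01495 / 0.03048 = 0.4905
β_Paxton = 0.05004 / 0.03048 = 1.6417
β_Larkin = 0.04872 / 0.03048 = 1.5984
β_Quill = 0.02383 / 0.03048 = 0.7818
β_P = Σ w_i β_i = 0.23×0.1762 + 0.08×0.2270 + 0.35×0.4905 + 0.08×1.6417 + 0.14×1.5984 + 0.12×0.7818 = 0.6793
MRP = 13.1% − 3.7% = 9.40%
E(R_P) = R_f + β_P × MRP = 3.7% + 0.6793 × 9.4% = 10.09%

10.09%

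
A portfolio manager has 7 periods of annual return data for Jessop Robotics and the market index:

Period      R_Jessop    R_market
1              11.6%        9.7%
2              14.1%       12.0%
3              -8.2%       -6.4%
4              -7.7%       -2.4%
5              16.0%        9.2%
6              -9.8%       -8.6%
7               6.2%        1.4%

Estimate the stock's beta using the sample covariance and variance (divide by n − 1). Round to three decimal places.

Mean R_i = (11.6 + 14.1 − 8.2 − 7.7 + 16.0 − 9.8 + 6.2) / 7 = 3.1714%
Mean R_m = (9.7 + 12.0 − 6.4 − 2.4 + 9.2 − 8.6 + 1.4) / 7 = 2.1286%
Σ(R_i − R̄_i)(R_m − R̄_m) = 545.5857  ⇒  Cov = 545.5857 / 6 = 90.9310
Σ(R_m − R̄_m)² = 413.6543  ⇒  Var(R_m) = 413.6543 / 6 = 68.9424
β = Cov / Var(R_m) = 90.9310 / 68.9424 = 1.3189

1.319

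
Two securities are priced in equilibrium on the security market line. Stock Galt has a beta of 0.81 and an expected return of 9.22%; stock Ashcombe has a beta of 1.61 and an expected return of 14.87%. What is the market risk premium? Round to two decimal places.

7.06%

Both satisfy E(R) = R_f + β·MRP, so the slope of the SML is
MRP = (14.87% − 9.22%) / (1.61 − 0.81) = 5.65% / 0.80 = 7.0625%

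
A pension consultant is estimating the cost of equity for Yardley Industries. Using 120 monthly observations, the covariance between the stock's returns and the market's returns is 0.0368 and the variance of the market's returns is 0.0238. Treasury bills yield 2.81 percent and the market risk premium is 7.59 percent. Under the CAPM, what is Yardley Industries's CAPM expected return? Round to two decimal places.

14.55%

β = Cov(R_i, R_m) / Var(R_m) = 0.0368 / 0.0238 = 1.5462
E(R) = R_f + β × MRP = 2.81% + 1.5462 × 7.59% = 14.55%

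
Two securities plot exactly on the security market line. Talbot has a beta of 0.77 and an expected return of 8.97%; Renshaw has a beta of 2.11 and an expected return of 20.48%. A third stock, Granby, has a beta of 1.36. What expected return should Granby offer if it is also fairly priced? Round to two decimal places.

14.04%

MRP (SML slope) = (20.48% − 8.97%) / (2.11 − 0.77) = 11.51% / 1.34 = 8.5896%
R_f (intercept) = 8.97% − 0.77 × 8.5896% = 2.3560%
E(R_Granby) = R_f + β × MRP = 2.3560% + 1.36 × 8.5896% = 14.04%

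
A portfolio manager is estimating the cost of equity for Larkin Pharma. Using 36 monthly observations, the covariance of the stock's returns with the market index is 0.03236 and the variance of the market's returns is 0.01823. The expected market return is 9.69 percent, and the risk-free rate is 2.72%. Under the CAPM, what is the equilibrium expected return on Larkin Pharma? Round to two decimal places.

15.09%

β = Cov(R_i, R_m) / Var(R_m) = 0.03236 / 0.01823 = 1.7751
MRP = 9.69% − 2.72% = 6.97%
E(R) = R_f + β × MRP = 2.72% + 1.7751 × 6.97% = 15.09%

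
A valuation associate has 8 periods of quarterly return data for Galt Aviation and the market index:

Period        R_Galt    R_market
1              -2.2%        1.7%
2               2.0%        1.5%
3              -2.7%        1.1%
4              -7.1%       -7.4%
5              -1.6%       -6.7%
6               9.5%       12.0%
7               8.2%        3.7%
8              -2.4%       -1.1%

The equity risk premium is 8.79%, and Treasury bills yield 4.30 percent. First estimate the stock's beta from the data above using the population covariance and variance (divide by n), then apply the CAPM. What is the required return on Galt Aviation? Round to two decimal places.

11.15%

Mean R_i = (-2.2 + 2.0 − 2.7 − 7.1 − 1.6 + 9.5 + 8.2 − 2.4) / 8 = 0.4625%
Mean R_m = (1.7 + 1.5 + 1.1 − 7.4 − 6.7 + 12.0 + 3.7 − 1.1) / 8 = 0.6000%
Σ(R_i − R̄_i)(R_m − R̄_m) = 204.3100  ⇒  Cov = 204.3100 / 8 = 25.5388
Σ(R_m − R̄_m)² = 262.0200  ⇒  Var(R_m) = 262.0200 / 8 = 32.7525
β = Cov / Var(R_m) = 25.5388 / 32.7525 = 0.7798
E(R) = R_f + β × MRP = 4.30% + 0.7798 × 8.79% = 11.15%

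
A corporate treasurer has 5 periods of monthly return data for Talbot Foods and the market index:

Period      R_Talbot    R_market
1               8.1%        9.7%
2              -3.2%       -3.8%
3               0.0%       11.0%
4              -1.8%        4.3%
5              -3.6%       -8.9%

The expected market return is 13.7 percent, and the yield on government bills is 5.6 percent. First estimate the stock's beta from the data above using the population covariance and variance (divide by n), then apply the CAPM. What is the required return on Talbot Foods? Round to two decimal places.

8.77%

Mean R_i = (8.1 − 3.2 + 0.0 − 1.8 − 3.6) / 5 = -0.1000%
Mean R_m = (9.7 − 3.8 + 11.0 + 4.3 − 8.9) / 5 = 2.4600%
Σ(R_i − R̄_i)(R_m − R̄_m) = 116.2600  ⇒  Cov = 116.2600 / 5 = 23.2520
Σ(R_m − R̄_m)² = 296.9720  ⇒  Var(R_m) = 296.9720 / 5 = 59.3944
β = Cov / Var(R_m) = 23.2520 / 59.3944 = 0.3915
MRP = 13.7% − 5.6% = 8.10%
E(R) = R_f + β × MRP = 5.6% + 0.3915 × 8.1% = 8.77%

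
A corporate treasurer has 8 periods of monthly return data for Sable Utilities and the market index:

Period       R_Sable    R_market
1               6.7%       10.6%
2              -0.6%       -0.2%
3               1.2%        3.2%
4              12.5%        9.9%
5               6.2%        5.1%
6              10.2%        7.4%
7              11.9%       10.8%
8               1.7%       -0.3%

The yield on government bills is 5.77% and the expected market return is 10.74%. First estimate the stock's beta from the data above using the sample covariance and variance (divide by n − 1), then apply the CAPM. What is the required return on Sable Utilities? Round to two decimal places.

Mean R_i = (6.7 − 0.6 + 1.2 + 12.5 + 6.2 + 10.2 + 11.9 + 1.7) / 8 = 6.2250%
Mean R_m = (10.6 − 0.2 + 3.2 + 9.9 + 5.1 + 7.4 + 10.8 − 0.3) / 8 = 5.8125%
Σ(R_i − R̄_i)(R_m − R̄_m) = 144.3775  ⇒  Cov = 144.3775 / 7 = 20.6254
Σ(R_m − R̄_m)² = 147.8688  ⇒  Var(R_m) = 147.8688 / 7 = 21.1241
β = Cov / Var(R_m) = 20.6254 / 21.1241 = 0.9764
MRP = 10.74% − 5.77% = 4.97%
E(R) = R_f + β × MRP = 5.77% + 0.9764 × 4.97% = 10.62%

10.62%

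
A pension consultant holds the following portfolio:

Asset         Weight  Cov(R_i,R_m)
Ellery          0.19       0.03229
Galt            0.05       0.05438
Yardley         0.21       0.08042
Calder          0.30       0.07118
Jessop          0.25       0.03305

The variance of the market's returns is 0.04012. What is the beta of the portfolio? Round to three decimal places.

1.380

β_Ellery = 0.03229 / 0.04012 = 0.8048
β_Galt = 0.05438 / 0.04012 = 1.3554
β_Yardley = 0.08042 / 0.04012 = 2.0045
β_Calder = 0.07118 / 0.04012 = 1.7742
β_Jessop = 0.03305 / 0.04012 = 0.8238
β_P = Σ w_i β_i = 0.19×0.8048 + 0.05×1.3554 + 0.21×2.0045 + 0.30×1.7742 + 0.25×0.8238 = 1.3798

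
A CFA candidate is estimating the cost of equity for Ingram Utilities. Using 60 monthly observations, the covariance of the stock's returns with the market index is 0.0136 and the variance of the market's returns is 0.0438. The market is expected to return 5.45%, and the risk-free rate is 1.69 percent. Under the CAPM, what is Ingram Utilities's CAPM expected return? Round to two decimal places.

β = Cov(R_i, R_m) / Var(R_m) = 0.0136 / 0.0438 = 0.3105
MRP = 5.45% − 1.69% = 3.76%
E(R) = R_f + β × MRP = 1.69% + 0.3105 × 3.76% = 2.86%

2.86%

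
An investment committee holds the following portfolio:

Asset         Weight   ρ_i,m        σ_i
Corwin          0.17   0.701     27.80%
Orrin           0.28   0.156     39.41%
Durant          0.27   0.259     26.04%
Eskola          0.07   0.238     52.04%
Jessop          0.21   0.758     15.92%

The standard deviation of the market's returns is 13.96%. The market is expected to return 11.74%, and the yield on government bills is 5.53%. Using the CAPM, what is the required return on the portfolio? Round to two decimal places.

β_Corwin = 0.701 × 27.80% / 13.96% = 1.3960
β_Orrin = 0.156 × 39.41% / 13.96% = 0.4404
β_Durant = 0.259 × 26.04% / 13.96% = 0.4831
β_Eskola = 0.238 × 52.04% / 13.96% = 0.8872
β_Jessop = 0.758 × 15.92% / 13.96% = 0.8644
β_P = Σ w_i β_i = 0.17×1.3960 + 0.28×0.4404 + 0.27×0.4831 + 0.07×0.8872 + 0.21×0.8644 = 0.7347
MRP = 11.74% − 5.53% = 6.21%
E(R_P) = R_f + β_P × MRP = 5.53% + 0.7347 × 6.21% = 10.09%

10.09%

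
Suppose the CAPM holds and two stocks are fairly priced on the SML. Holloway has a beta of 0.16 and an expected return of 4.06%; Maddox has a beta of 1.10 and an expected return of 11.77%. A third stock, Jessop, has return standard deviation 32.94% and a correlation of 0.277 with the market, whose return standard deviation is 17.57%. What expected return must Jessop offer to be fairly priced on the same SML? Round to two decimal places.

7.01%

MRP = (11.77% − 4.06%) / (1.10 − 0.16) = 8.2021%
R_f = 4.06% − 0.16 × 8.2021% = 2.7477%
β_Jessop = ρ·σ_i/σ_m = 0.277 × 32.94 / 17.57 = 0.5193
E(R_Jessop) = R_f + β × MRP = 2.7477% + 0.5193 × 8.2021% = 7.01%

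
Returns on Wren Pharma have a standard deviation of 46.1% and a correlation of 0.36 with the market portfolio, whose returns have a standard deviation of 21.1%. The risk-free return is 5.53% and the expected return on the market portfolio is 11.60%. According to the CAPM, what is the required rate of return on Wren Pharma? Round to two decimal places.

β = ρ × σ_i / σ_m = 0.36 × 46.1% / 21.1% = 0.7865
MRP = 11.60% − 5.53% = 6.07%
E(R) = 5.53% + 0.7865 × 6.07% = 10.30%

10.30%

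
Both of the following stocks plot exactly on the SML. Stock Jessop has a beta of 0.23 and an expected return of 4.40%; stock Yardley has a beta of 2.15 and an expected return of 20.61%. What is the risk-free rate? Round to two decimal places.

2.46%

Both satisfy E(R) = R_f + β·MRP, so the slope of the SML is
MRP = (20.61% − 4.40%) / (2.15 − 0.23) = 16.21% / 1.92 = 8.4427%
R_f = E(R_Jessop) − β_Jessop·MRP = 4.40% − 0.23 × 8.4427% = 2.4582%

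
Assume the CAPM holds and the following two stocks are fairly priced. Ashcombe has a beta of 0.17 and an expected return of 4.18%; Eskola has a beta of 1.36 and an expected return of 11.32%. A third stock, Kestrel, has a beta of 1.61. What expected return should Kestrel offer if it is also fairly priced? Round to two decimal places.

MRP (SML slope) = (11.32% − 4.18%) / (1.36 − 0.17) = 7.14% / 1.19 = 6.0000%
R_f (intercept) = 4.18% − 0.17 × 6.0000% = 3.1600%
E(R_Kestrel) = R_f + β × MRP = 3.1600% + 1.61 × 6.0000% = 12.82%

12.82%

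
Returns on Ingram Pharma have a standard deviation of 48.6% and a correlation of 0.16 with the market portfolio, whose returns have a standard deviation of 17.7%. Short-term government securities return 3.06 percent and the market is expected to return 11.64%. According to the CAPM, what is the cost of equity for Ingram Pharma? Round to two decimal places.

β = ρ × σ_i / σ_m = 0.16 × 48.6% / 17.7% = 0.4393
MRP = 11.64% − 3.06% = 8.58%
E(R) = 3.06% + 0.4393 × 8.58% = 6.83%

6.83%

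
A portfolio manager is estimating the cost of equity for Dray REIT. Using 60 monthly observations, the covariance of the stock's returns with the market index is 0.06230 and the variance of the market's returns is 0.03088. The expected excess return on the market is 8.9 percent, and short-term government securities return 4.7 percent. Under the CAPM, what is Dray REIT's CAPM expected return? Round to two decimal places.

22.66%

β = Cov(R_i, R_m) / Var(R_m) = 0.06230 / 0.03088 = 2.0175
E(R) = R_f + β × MRP = 4.7% + 2.0175 × 8.9% = 22.66%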